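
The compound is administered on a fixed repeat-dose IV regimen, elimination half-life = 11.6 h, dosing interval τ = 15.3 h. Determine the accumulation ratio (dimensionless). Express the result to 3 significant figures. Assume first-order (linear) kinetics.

1.67

k = ln2 / t½ = 0.693147 / 11.6 = 0.05975 h⁻¹
e^(−kτ) = e^(−0.05975 × 15.3) = 0.4008
Accumulation ratio R = 1 / (1 − e^(−kτ)) = 1 / (1 − 0.4008) = 1.669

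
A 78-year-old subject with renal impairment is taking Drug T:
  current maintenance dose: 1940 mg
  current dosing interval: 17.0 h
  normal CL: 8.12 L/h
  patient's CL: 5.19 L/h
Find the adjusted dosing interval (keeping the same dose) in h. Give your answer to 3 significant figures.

26.6 h

To keep the same average steady-state level, dosing rate must scale with clearance.
CL ratio = 5.19 / 8.12 = 0.6392
New interval (same dose) = 17.0 / 0.6392 = 26.60 h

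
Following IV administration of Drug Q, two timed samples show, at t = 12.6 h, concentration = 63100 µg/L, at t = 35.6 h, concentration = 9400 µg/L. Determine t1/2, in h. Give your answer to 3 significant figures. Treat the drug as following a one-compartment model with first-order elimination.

8.37 h

k = ln(C₁/C₂) / (t₂ − t₁) = ln(63100/9400) / (35.6 − 12.6)
  = 1.904 / 23.00 = 0.08278 h⁻¹
t½ = ln2 / k = 0.693147 / 0.08278 = 8.373 h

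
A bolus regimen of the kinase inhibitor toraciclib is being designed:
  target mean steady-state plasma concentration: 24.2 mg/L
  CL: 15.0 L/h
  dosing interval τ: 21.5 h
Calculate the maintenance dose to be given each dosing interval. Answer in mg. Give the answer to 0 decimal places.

7805 mg

At steady state, Dose/τ = Css × CL.
Dose = Css × CL × τ = 24.2 × 15.00 × 21.5 = 7805 mg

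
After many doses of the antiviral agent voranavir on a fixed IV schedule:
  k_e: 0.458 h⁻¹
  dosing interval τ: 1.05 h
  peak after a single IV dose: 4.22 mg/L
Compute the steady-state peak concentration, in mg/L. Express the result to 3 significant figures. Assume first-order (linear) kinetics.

e^(−kτ) = e^(−0.4580 × 1.05) = 0.6182
Accumulation ratio R = 1 / (1 − e^(−kτ)) = 1 / (1 − 0.6182) = 2.619
Steady-state peak = C₀ × R = 4.22 × 2.619 = 11.05 mg/L

11.1 mg/L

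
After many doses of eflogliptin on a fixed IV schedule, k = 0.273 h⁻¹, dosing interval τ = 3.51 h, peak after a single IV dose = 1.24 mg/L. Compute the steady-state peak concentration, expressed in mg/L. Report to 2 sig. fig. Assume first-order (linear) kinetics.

e^(−kτ) = e^(−0.2730 × 3.51) = 0.3836
Accumulation ratio R = 1 / (1 − e^(−kτ)) = 1 / (1 − 0.3836) = 1.622
Steady-state peak = C₀ × R = 1.24 × 1.622 = 2.011 mg/L

2.0 mg/L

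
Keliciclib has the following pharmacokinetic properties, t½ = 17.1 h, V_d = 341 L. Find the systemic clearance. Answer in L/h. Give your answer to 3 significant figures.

k = ln2 / t½ = 0.693147 / 17.1 = 0.04053 h⁻¹
CL = k × Vd = 0.04053 × 341 = 13.82 L/h

13.8 L/h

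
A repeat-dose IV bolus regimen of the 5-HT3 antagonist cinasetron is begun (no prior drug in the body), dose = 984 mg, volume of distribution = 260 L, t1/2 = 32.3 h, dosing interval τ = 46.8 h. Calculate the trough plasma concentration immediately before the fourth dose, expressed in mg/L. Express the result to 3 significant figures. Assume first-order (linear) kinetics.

2.08 mg/L

C₀ per dose = Dose / Vd = 984 / 260 = 3.785 mg/L
k = ln2 / t½ = 0.693147 / 32.3 = 0.02146 h⁻¹
Fraction remaining after one interval: r = e^(−kτ) = e^(−0.02146 × 46.8) = 0.3663
Before dose 4, 3 doses have been given (aged 1τ, 2τ, 3τ).
C_trough = C₀ × (r + r² + … + r^3) = C₀ × r(1−r^3)/(1−r)
        = 3.785 × 0.3663 × (1 − 0.04915) / (1 − 0.3663) = 2.080 mg/L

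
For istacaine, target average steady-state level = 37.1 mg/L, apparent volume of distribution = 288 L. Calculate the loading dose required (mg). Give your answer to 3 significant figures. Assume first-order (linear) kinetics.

10700 mg

LD = Css × Vd = 37.1 × 288 = 10680 mg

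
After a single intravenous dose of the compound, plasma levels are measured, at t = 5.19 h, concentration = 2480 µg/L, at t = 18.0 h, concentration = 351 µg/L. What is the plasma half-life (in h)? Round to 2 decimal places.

k = ln(C₁/C₂) / (t₂ − t₁) = ln(2480/351) / (18.0 − 5.19)
  = 1.955 / 12.81 = 0.1526 h⁻¹
t½ = ln2 / k = 0.693147 / 0.1526 = 4.542 h

4.54 h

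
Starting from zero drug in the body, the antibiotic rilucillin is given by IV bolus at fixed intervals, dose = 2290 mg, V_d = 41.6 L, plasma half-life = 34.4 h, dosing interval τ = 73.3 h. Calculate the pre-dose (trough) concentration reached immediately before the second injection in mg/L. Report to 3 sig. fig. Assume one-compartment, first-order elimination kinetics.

C₀ per dose = Dose / Vd = 2290 / 41.6 = 55.05 mg/L
k = ln2 / t½ = 0.693147 / 34.4 = 0.02015 h⁻¹
Fraction remaining after one interval: r = e^(−kτ) = e^(−0.02015 × 73.3) = 0.2283
Before dose 2, 1 dose has been given (aged 1τ).
C_trough = C₀ × r = 55.05 × 0.2283 = 12.57 mg/L

12.6 mg/L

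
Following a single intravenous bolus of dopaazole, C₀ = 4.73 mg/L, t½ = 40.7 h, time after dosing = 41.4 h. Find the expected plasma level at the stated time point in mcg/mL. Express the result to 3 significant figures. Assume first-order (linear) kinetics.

2.34 mcg/mL

k = ln2 / t½ = 0.693147 / 40.7 = 0.01703 h⁻¹
C = C₀ · e^(−k·t) = 4.730 × e^(−0.01703 × 41.4)
  = 4.730 × 0.4941 = 2.337 mg/L
(2.337 mg/L = 2.337 mcg/mL)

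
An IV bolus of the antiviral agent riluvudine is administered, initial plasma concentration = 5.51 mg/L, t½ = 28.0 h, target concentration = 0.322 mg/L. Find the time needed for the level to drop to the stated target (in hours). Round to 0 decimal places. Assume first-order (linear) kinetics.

k = ln2 / t½ = 0.693147 / 28.0 = 0.02476 h⁻¹
t = ln(C₀ / C) / k = ln(5.510 / 0.322) / 0.02476
  = ln(17.11) / 0.02476 = 2.840 / 0.02476 = 114.7 h

115 h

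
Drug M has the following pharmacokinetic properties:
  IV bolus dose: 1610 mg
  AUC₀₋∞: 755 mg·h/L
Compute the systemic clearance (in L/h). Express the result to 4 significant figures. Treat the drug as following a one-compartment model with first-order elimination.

CL = Dose / AUC = 1610 / 755 = 2.132 L/h

2.132 L/h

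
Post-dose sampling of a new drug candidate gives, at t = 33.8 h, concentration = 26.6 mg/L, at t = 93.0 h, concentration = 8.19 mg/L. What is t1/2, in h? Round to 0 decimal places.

k = ln(C₁/C₂) / (t₂ − t₁) = ln(26.6/8.19) / (93.0 − 33.8)
  = 1.178 / 59.20 = 0.01990 h⁻¹
t½ = ln2 / k = 0.693147 / 0.01990 = 34.83 h

35 h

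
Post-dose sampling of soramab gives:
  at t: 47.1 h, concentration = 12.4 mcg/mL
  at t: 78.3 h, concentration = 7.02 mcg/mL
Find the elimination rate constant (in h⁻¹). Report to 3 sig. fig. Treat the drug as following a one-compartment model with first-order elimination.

0.0182 h⁻¹

k = ln(C₁/C₂) / (t₂ − t₁) = ln(12.4/7.02) / (78.3 − 47.1)
  = 0.5689 / 31.20 = 0.01823 h⁻¹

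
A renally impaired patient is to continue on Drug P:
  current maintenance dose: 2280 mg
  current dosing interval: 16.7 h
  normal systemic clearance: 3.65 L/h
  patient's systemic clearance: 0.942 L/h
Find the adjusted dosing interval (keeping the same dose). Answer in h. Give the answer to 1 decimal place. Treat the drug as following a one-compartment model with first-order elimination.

To keep the same average steady-state level, dosing rate must scale with clearance.
CL ratio = 0.942 / 3.65 = 0.2581
New interval (same dose) = 16.7 / 0.2581 = 64.70 h

64.7 h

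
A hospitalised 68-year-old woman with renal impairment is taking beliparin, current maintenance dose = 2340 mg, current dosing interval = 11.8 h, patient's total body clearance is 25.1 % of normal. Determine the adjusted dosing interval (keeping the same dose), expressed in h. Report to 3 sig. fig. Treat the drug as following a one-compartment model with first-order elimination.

To keep the same average steady-state level, dosing rate must scale with clearance.
CL ratio = 25.1 / 100 = 0.2510
New interval (same dose) = 11.8 / 0.2510 = 47.01 h

47.0 h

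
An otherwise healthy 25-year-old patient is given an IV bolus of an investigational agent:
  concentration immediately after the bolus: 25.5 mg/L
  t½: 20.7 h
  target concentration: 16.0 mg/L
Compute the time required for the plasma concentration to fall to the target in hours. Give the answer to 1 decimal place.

k = ln2 / t½ = 0.693147 / 20.7 = 0.03349 h⁻¹
t = ln(C₀ / C) / k = ln(25.50 / 16.0) / 0.03349
  = ln(1.594) / 0.03349 = 0.4662 / 0.03349 = 13.92 h

13.9 h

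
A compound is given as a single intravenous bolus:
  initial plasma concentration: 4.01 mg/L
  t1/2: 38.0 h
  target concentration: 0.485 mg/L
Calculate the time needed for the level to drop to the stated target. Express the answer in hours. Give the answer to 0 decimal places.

k = ln2 / t½ = 0.693147 / 38.0 = 0.01824 h⁻¹
t = ln(C₀ / C) / k = ln(4.010 / 0.485) / 0.01824
  = ln(8.268) / 0.01824 = 2.112 / 0.01824 = 115.8 h

116 h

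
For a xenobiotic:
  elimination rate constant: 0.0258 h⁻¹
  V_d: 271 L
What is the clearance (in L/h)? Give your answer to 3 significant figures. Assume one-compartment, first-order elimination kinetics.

6.99 L/h

CL = k × Vd = 0.0258 × 271 = 6.992 L/h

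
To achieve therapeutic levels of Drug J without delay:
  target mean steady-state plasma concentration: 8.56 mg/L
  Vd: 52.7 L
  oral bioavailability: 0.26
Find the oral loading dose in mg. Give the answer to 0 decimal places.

LD = Css × Vd / F = 8.56 × 52.7 / 0.26 = 1735 mg

1735 mg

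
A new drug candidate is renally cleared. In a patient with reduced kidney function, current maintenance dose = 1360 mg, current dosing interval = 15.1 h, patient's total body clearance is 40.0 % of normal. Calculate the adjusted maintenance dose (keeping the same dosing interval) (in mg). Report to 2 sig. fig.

540 mg

To keep the same average steady-state level, dosing rate must scale with clearance.
CL ratio = 40.0 / 100 = 0.4000
New dose (same interval) = 1360 × 0.4000 = 544.0 mg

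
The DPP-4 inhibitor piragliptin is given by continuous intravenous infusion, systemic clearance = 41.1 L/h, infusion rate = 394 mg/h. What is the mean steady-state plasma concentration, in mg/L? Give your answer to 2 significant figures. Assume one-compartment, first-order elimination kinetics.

At steady state Css = R₀ / CL = 394 / 41.10 = 9.586 mg/L

9.6 mg/L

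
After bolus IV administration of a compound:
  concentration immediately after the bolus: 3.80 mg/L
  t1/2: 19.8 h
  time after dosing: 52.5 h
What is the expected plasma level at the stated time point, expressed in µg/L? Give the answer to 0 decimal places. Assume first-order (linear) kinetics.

k = ln2 / t½ = 0.693147 / 19.8 = 0.03501 h⁻¹
C = C₀ · e^(−k·t) = 3.800 × e^(−0.03501 × 52.5)
  = 3.800 × 0.1591 = 0.6046 mg/L
Convert: 0.6046 mg/L × 1000 = 604.6 µg/L

605 µg/L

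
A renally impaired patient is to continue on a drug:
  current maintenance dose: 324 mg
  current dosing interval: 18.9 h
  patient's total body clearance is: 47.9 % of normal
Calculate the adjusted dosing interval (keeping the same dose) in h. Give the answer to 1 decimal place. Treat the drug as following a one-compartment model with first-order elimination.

39.5 h

To keep the same average steady-state level, dosing rate must scale with clearance.
CL ratio = 47.9 / 100 = 0.4790
New interval (same dose) = 18.9 / 0.4790 = 39.46 h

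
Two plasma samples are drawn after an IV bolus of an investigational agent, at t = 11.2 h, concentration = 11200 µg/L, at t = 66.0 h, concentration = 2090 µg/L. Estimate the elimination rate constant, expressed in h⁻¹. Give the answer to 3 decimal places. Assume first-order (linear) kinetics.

k = ln(C₁/C₂) / (t₂ − t₁) = ln(11200/2090) / (66.0 − 11.2)
  = 1.679 / 54.80 = 0.03064 h⁻¹

0.031 h⁻¹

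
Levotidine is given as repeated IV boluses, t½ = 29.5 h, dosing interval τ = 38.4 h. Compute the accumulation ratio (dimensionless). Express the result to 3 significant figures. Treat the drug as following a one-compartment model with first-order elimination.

1.68

k = ln2 / t½ = 0.693147 / 29.5 = 0.02350 h⁻¹
e^(−kτ) = e^(−0.02350 × 38.4) = 0.4056
Accumulation ratio R = 1 / (1 − e^(−kτ)) = 1 / (1 − 0.4056) = 1.682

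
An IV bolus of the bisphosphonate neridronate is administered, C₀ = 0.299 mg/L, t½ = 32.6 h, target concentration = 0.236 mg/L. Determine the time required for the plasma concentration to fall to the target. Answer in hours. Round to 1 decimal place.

11.1 h

k = ln2 / t½ = 0.693147 / 32.6 = 0.02126 h⁻¹
t = ln(C₀ / C) / k = ln(0.2990 / 0.236) / 0.02126
  = ln(1.267) / 0.02126 = 0.2367 / 0.02126 = 11.13 h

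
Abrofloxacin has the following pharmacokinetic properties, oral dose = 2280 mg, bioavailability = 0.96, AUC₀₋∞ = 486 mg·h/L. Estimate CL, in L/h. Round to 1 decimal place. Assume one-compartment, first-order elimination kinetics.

4.5 L/h

CL = F·Dose / AUC = 0.96 × 2280 / 486 = 4.504 L/h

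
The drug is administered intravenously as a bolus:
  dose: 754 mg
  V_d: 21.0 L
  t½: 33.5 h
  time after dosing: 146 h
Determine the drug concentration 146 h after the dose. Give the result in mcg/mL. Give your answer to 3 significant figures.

C₀ = Dose / Vd = 754.0 / 21.0 = 35.90 mg/L
k = ln2 / t½ = 0.693147 / 33.5 = 0.02069 h⁻¹
C = C₀ · e^(−k·t) = 35.90 × e^(−0.02069 × 146)
  = 35.90 × 0.04877 = 1.751 mg/L
(1.751 mg/L = 1.751 mcg/mL)

1.75 mcg/mL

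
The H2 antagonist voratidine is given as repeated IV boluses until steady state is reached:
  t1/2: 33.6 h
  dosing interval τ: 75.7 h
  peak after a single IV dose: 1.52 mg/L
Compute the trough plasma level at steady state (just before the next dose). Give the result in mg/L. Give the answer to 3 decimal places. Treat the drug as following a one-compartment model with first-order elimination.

0.404 mg/L

k = ln2 / t½ = 0.693147 / 33.6 = 0.02063 h⁻¹
e^(−kτ) = e^(−0.02063 × 75.7) = 0.2098
Accumulation ratio R = 1 / (1 − e^(−kτ)) = 1 / (1 − 0.2098) = 1.266
Steady-state trough = C₀ × R × e^(−kτ) = 1.52 × 1.266 × 0.2098 = 0.4037 mg/L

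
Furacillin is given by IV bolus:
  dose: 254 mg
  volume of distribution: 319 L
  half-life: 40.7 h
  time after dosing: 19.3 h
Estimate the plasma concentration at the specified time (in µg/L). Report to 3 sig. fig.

573 µg/L

C₀ = Dose / Vd = 254.0 / 319 = 0.7962 mg/L
k = ln2 / t½ = 0.693147 / 40.7 = 0.01703 h⁻¹
C = C₀ · e^(−k·t) = 0.7962 × e^(−0.01703 × 19.3)
  = 0.7962 × 0.7199 = 0.5732 mg/L
Convert: 0.5732 mg/L × 1000 = 573.2 µg/L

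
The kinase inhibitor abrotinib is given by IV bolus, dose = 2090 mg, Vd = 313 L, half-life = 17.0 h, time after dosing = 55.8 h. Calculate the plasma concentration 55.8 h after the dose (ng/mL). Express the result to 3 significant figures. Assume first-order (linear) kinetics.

C₀ = Dose / Vd = 2090 / 313 = 6.677 mg/L
k = ln2 / t½ = 0.693147 / 17.0 = 0.04077 h⁻¹
C = C₀ · e^(−k·t) = 6.677 × e^(−0.04077 × 55.8)
  = 6.677 × 0.1028 = 0.6864 mg/L
Convert: 0.6864 mg/L × 1000 = 686.4 ng/mL

686 ng/mL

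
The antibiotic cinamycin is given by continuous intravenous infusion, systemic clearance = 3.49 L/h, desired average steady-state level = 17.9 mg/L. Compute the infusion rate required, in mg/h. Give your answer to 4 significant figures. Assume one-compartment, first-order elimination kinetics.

At steady state, infusion rate R₀ = Css × CL = 17.9 × 3.490 = 62.47 mg/h

62.47 mg/h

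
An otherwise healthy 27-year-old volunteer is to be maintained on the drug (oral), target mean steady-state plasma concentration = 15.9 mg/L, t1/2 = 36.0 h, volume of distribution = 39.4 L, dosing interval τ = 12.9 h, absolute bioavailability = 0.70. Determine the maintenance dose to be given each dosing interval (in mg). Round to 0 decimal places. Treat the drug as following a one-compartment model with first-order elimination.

k = ln2 / t½ = 0.693147 / 36.0 = 0.01925 h⁻¹
CL = k × Vd = 0.01925 × 39.4 = 0.7585 L/h
At steady state, F × (Dose/τ) = Css × CL.
Dose = Css × CL × τ / F = 15.9 × 0.7585 × 12.9 / 0.70 = 222.3 mg

222 mg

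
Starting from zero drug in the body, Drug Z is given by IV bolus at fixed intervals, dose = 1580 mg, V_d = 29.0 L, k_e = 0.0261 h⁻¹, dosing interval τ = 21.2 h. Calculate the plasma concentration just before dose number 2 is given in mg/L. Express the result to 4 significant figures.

C₀ per dose = Dose / Vd = 1580 / 29.0 = 54.48 mg/L
Fraction remaining after one interval: r = e^(−kτ) = e^(−0.02610 × 21.2) = 0.5750
Before dose 2, 1 dose has been given (aged 1τ).
C_trough = C₀ × r = 54.48 × 0.5750 = 31.33 mg/L

31.33 mg/L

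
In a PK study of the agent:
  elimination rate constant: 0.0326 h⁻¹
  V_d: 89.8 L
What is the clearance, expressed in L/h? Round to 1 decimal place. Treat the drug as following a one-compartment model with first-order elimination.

2.9 L/h

CL = k × Vd = 0.0326 × 89.8 = 2.927 L/h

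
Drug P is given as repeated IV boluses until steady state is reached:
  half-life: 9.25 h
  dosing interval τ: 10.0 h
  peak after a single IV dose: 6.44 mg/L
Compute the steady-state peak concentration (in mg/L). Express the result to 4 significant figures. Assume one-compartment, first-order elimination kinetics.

k = ln2 / t½ = 0.693147 / 9.25 = 0.07493 h⁻¹
e^(−kτ) = e^(−0.07493 × 10.0) = 0.4727
Accumulation ratio R = 1 / (1 − e^(−kτ)) = 1 / (1 − 0.4727) = 1.896
Steady-state peak = C₀ × R = 6.44 × 1.896 = 12.21 mg/L

12.21 mg/L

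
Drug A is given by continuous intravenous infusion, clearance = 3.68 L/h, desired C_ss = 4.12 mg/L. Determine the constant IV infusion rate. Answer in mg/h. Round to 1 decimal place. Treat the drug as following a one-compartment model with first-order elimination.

15.2 mg/h

At steady state, infusion rate R₀ = Css × CL = 4.12 × 3.680 = 15.16 mg/h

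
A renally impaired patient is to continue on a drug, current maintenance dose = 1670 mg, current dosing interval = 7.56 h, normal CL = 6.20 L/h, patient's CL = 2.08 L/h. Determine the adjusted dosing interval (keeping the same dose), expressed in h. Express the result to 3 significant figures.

22.5 h

To keep the same average steady-state level, dosing rate must scale with clearance.
CL ratio = 2.08 / 6.20 = 0.3355
New interval (same dose) = 7.56 / 0.3355 = 22.53 h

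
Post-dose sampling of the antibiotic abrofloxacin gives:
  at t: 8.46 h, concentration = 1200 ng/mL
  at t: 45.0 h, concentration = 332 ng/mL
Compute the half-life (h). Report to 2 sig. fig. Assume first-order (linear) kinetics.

20 h

k = ln(C₁/C₂) / (t₂ − t₁) = ln(1200/332) / (45.0 − 8.46)
  = 1.285 / 36.54 = 0.03517 h⁻¹
t½ = ln2 / k = 0.693147 / 0.03517 = 19.71 h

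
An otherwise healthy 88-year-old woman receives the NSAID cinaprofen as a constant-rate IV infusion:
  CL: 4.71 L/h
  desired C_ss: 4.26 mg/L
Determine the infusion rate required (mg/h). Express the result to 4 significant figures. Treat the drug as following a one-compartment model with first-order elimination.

At steady state, infusion rate R₀ = Css × CL = 4.26 × 4.710 = 20.06 mg/h

20.06 mg/h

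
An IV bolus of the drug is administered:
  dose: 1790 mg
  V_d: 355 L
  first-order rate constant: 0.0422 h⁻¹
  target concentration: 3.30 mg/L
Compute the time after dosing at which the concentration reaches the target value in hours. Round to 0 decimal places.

10 h

C₀ = Dose / Vd = 1790 / 355 = 5.042 mg/L
t = ln(C₀ / C) / k = ln(5.042 / 3.30) / 0.04220
  = ln(1.528) / 0.04220 = 0.4240 / 0.04220 = 10.05 h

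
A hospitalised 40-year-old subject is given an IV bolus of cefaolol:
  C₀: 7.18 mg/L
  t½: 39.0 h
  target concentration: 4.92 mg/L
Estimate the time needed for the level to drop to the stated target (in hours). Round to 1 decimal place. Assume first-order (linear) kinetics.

21.3 h

k = ln2 / t½ = 0.693147 / 39.0 = 0.01777 h⁻¹
t = ln(C₀ / C) / k = ln(7.180 / 4.92) / 0.01777
  = ln(1.459) / 0.01777 = 0.3778 / 0.01777 = 21.26 h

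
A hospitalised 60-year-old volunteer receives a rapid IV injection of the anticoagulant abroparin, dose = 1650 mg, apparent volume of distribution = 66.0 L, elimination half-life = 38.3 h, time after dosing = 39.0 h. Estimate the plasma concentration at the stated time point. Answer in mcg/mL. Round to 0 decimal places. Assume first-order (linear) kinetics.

C₀ = Dose / Vd = 1650 / 66.0 = 25.00 mg/L
k = ln2 / t½ = 0.693147 / 38.3 = 0.01810 h⁻¹
C = C₀ · e^(−k·t) = 25.00 × e^(−0.01810 × 39.0)
  = 25.00 × 0.4937 = 12.34 mg/L
(12.34 mg/L = 12.34 mcg/mL)

12 mcg/mL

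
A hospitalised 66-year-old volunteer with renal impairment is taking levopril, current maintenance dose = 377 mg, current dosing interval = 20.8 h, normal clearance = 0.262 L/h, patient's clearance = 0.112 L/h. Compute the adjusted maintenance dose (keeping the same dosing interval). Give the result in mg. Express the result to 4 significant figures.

To keep the same average steady-state level, dosing rate must scale with clearance.
CL ratio = 0.112 / 0.262 = 0.4275
New dose (same interval) = 377 × 0.4275 = 161.2 mg

161.2 mg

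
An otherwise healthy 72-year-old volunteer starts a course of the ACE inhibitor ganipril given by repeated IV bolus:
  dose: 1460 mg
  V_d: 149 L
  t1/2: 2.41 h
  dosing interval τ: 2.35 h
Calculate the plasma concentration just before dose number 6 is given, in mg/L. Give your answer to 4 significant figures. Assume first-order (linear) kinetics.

9.800 mg/L

C₀ per dose = Dose / Vd = 1460 / 149 = 9.799 mg/L
k = ln2 / t½ = 0.693147 / 2.41 = 0.2876 h⁻¹
Fraction remaining after one interval: r = e^(−kτ) = e^(−0.2876 × 2.35) = 0.5087
Before dose 6, 5 doses have been given (aged 1τ, 2τ, 3τ, 4τ, 5τ).
C_trough = C₀ × (r + r² + … + r^5) = C₀ × r(1−r^5)/(1−r)
        = 9.799 × 0.5087 × (1 − 0.03407) / (1 − 0.5087) = 9.800 mg/L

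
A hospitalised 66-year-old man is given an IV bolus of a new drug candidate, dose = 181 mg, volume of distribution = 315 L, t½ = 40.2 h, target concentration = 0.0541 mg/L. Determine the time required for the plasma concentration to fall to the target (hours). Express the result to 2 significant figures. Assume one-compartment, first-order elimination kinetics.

C₀ = Dose / Vd = 181.0 / 315 = 0.5746 mg/L
k = ln2 / t½ = 0.693147 / 40.2 = 0.01724 h⁻¹
t = ln(C₀ / C) / k = ln(0.5746 / 0.0541) / 0.01724
  = ln(10.62) / 0.01724 = 2.363 / 0.01724 = 137.1 h

140 h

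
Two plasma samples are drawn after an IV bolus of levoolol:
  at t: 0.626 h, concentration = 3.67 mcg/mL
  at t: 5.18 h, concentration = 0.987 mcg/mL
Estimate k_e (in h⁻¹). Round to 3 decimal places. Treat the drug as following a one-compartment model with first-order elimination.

0.288 h⁻¹

k = ln(C₁/C₂) / (t₂ − t₁) = ln(3.67/0.987) / (5.18 − 0.626)
  = 1.313 / 4.554 = 0.2883 h⁻¹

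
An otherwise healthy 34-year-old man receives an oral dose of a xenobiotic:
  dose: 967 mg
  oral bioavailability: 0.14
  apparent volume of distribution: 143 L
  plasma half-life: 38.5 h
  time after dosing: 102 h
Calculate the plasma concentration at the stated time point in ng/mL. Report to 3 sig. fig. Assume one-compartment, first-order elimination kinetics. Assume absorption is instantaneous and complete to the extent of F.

Amount reaching circulation = F × Dose = 0.14 × 967.0 = 135.4 mg
C₀ = F·Dose / Vd = 135.4 / 143 = 0.9469 mg/L
k = ln2 / t½ = 0.693147 / 38.5 = 0.01800 h⁻¹
C = C₀ · e^(−k·t) = 0.9469 × e^(−0.01800 × 102)
  = 0.9469 × 0.1595 = 0.1510 mg/L
Convert: 0.1510 mg/L × 1000 = 151.0 ng/mL

151 ng/mL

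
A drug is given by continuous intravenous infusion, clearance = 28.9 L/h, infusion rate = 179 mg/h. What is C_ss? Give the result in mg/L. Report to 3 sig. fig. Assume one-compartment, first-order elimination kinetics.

At steady state Css = R₀ / CL = 179 / 28.90 = 6.194 mg/L

6.19 mg/L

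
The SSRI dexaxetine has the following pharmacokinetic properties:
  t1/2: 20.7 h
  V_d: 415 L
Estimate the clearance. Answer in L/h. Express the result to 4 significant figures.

k = ln2 / t½ = 0.693147 / 20.7 = 0.03349 h⁻¹
CL = k × Vd = 0.03349 × 415 = 13.90 L/h

13.90 L/h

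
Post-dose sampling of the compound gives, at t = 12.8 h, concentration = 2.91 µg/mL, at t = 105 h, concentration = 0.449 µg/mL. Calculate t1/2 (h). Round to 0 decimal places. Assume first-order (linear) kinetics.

k = ln(C₁/C₂) / (t₂ − t₁) = ln(2.91/0.449) / (105 − 12.8)
  = 1.869 / 92.20 = 0.02027 h⁻¹
t½ = ln2 / k = 0.693147 / 0.02027 = 34.20 h

34 h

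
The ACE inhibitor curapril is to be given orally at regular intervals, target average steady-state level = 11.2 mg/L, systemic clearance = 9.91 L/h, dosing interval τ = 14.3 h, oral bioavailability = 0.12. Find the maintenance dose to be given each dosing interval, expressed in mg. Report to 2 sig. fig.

13000 mg

At steady state, F × (Dose/τ) = Css × CL.
Dose = Css × CL × τ / F = 11.2 × 9.910 × 14.3 / 0.12 = 13230 mg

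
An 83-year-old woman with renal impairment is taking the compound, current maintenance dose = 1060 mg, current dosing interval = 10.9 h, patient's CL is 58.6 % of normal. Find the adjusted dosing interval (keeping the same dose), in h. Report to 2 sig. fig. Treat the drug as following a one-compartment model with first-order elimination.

To keep the same average steady-state level, dosing rate must scale with clearance.
CL ratio = 58.6 / 100 = 0.5860
New interval (same dose) = 10.9 / 0.5860 = 18.60 h

19 h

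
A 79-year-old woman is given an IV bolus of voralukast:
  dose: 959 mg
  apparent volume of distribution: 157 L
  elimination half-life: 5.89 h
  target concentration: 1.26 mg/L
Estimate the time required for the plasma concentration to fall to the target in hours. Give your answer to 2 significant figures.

13 h

C₀ = Dose / Vd = 959.0 / 157 = 6.108 mg/L
k = ln2 / t½ = 0.693147 / 5.89 = 0.1177 h⁻¹
t = ln(C₀ / C) / k = ln(6.108 / 1.26) / 0.1177
  = ln(4.848) / 0.1177 = 1.579 / 0.1177 = 13.42 h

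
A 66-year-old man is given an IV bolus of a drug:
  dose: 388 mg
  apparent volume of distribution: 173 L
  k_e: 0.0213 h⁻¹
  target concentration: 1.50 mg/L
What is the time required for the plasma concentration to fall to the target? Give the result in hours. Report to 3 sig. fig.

18.9 h

C₀ = Dose / Vd = 388.0 / 173 = 2.243 mg/L
t = ln(C₀ / C) / k = ln(2.243 / 1.50) / 0.02130
  = ln(1.495) / 0.02130 = 0.4021 / 0.02130 = 18.88 h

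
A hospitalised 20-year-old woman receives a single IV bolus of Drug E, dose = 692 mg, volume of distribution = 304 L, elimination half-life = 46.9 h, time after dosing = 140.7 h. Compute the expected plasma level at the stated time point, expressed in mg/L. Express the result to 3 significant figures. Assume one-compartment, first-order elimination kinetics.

0.285 mg/L

C₀ = Dose / Vd = 692.0 / 304 = 2.276 mg/L
k = ln2 / t½ = 0.693147 / 46.9 = 0.01478 h⁻¹
t / t½ = 140.7 / 46.9 = 3 half-lives
C = C₀ × (1/2)^3 = 2.276 × 0.1250 = 0.2845 mg/L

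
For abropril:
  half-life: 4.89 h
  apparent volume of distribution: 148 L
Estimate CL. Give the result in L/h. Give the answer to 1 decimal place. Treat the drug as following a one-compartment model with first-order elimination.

k = ln2 / t½ = 0.693147 / 4.89 = 0.1417 h⁻¹
CL = k × Vd = 0.1417 × 148 = 20.97 L/h

21.0 L/h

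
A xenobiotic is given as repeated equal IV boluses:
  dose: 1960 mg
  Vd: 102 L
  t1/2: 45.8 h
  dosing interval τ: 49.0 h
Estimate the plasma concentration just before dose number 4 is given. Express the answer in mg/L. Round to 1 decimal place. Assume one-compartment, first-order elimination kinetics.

15.6 mg/L

C₀ per dose = Dose / Vd = 1960 / 102 = 19.22 mg/L
k = ln2 / t½ = 0.693147 / 45.8 = 0.01513 h⁻¹
Fraction remaining after one interval: r = e^(−kτ) = e^(−0.01513 × 49.0) = 0.4765
Before dose 4, 3 doses have been given (aged 1τ, 2τ, 3τ).
C_trough = C₀ × (r + r² + … + r^3) = C₀ × r(1−r^3)/(1−r)
        = 19.22 × 0.4765 × (1 − 0.1082) / (1 − 0.4765) = 15.60 mg/L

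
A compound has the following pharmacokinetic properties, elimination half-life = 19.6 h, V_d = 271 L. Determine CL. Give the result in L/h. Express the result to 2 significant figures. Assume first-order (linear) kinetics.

k = ln2 / t½ = 0.693147 / 19.6 = 0.03536 h⁻¹
CL = k × Vd = 0.03536 × 271 = 9.583 L/h

9.6 L/h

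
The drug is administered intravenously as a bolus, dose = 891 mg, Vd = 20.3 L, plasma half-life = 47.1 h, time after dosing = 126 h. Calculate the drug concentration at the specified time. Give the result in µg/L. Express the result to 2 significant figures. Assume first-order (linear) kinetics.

C₀ = Dose / Vd = 891.0 / 20.3 = 43.89 mg/L
k = ln2 / t½ = 0.693147 / 47.1 = 0.01472 h⁻¹
C = C₀ · e^(−k·t) = 43.89 × e^(−0.01472 × 126)
  = 43.89 × 0.1565 = 6.869 mg/L
Convert: 6.869 mg/L × 1000 = 6869 µg/L

6900 µg/L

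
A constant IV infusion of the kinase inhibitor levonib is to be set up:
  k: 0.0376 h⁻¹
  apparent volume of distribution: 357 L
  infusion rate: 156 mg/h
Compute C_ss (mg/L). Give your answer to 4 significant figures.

CL = k × Vd = 0.03760 × 357 = 13.42 L/h
At steady state Css = R₀ / CL = 156 / 13.42 = 11.62 mg/L

11.62 mg/L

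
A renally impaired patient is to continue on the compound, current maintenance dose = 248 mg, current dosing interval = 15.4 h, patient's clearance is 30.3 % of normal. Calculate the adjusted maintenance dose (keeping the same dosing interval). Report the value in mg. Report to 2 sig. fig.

To keep the same average steady-state level, dosing rate must scale with clearance.
CL ratio = 30.3 / 100 = 0.3030
New dose (same interval) = 248 × 0.3030 = 75.14 mg

75 mg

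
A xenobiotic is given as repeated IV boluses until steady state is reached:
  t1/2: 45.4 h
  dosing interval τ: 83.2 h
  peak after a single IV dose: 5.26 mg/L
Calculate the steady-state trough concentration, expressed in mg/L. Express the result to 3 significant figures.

k = ln2 / t½ = 0.693147 / 45.4 = 0.01527 h⁻¹
e^(−kτ) = e^(−0.01527 × 83.2) = 0.2807
Accumulation ratio R = 1 / (1 − e^(−kτ)) = 1 / (1 − 0.2807) = 1.390
Steady-state trough = C₀ × R × e^(−kτ) = 5.26 × 1.390 × 0.2807 = 2.052 mg/L

2.05 mg/L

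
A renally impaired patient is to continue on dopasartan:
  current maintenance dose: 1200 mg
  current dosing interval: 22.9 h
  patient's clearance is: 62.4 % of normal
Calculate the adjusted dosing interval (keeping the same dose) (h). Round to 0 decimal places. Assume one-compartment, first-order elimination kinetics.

To keep the same average steady-state level, dosing rate must scale with clearance.
CL ratio = 62.4 / 100 = 0.6240
New interval (same dose) = 22.9 / 0.6240 = 36.70 h

37 h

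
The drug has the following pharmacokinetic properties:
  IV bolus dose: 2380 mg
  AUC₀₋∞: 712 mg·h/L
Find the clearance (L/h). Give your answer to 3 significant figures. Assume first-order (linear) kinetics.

CL = Dose / AUC = 2380 / 712 = 3.343 L/h

3.34 L/h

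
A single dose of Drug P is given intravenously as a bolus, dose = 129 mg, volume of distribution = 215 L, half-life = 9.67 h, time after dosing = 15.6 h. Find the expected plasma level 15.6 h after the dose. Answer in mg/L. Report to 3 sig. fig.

0.196 mg/L

C₀ = Dose / Vd = 129.0 / 215 = 0.6000 mg/L
k = ln2 / t½ = 0.693147 / 9.67 = 0.07168 h⁻¹
C = C₀ · e^(−k·t) = 0.6000 × e^(−0.07168 × 15.6)
  = 0.6000 × 0.3269 = 0.1961 mg/L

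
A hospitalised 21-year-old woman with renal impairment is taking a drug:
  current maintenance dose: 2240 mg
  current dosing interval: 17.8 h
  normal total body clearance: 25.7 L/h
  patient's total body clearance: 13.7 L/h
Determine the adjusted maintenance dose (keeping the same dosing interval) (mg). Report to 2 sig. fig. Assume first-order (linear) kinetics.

1200 mg

To keep the same average steady-state level, dosing rate must scale with clearance.
CL ratio = 13.7 / 25.7 = 0.5331
New dose (same interval) = 2240 × 0.5331 = 1194 mg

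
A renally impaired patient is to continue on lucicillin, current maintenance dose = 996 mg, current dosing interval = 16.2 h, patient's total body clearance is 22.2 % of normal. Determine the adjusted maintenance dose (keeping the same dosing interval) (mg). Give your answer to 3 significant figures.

To keep the same average steady-state level, dosing rate must scale with clearance.
CL ratio = 22.2 / 100 = 0.2220
New dose (same interval) = 996 × 0.2220 = 221.1 mg

221 mg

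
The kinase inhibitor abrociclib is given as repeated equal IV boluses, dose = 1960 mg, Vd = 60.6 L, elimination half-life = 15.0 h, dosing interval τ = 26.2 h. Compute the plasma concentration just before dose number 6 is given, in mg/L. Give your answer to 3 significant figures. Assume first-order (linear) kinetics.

C₀ per dose = Dose / Vd = 1960 / 60.6 = 32.34 mg/L
k = ln2 / t½ = 0.693147 / 15.0 = 0.04621 h⁻¹
Fraction remaining after one interval: r = e^(−kτ) = e^(−0.04621 × 26.2) = 0.2980
Before dose 6, 5 doses have been given (aged 1τ, 2τ, 3τ, 4τ, 5τ).
C_trough = C₀ × (r + r² + … + r^5) = C₀ × r(1−r^5)/(1−r)
        = 32.34 × 0.2980 × (1 − 0.002350) / (1 − 0.2980) = 13.70 mg/L

13.7 mg/L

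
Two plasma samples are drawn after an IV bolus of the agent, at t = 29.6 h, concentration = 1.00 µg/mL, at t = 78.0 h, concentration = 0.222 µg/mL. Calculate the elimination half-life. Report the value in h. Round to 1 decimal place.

k = ln(C₁/C₂) / (t₂ − t₁) = ln(1.00/0.222) / (78.0 − 29.6)
  = 1.505 / 48.40 = 0.03110 h⁻¹
t½ = ln2 / k = 0.693147 / 0.03110 = 22.29 h

22.3 h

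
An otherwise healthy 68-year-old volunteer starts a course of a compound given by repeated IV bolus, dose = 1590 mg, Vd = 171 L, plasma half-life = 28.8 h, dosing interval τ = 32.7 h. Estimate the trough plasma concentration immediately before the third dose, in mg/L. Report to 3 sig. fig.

C₀ per dose = Dose / Vd = 1590 / 171 = 9.298 mg/L
k = ln2 / t½ = 0.693147 / 28.8 = 0.02407 h⁻¹
Fraction remaining after one interval: r = e^(−kτ) = e^(−0.02407 × 32.7) = 0.4552
Before dose 3, 2 doses have been given (aged 1τ, 2τ).
C_trough = C₀ × (r + r²) = 9.298 × (0.4552 + 0.2072) = 6.159 mg/L

6.16 mg/L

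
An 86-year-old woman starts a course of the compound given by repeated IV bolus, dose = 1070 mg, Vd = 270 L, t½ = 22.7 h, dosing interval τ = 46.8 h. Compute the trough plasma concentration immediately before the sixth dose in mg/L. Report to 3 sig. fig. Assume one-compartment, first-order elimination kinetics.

C₀ per dose = Dose / Vd = 1070 / 270 = 3.963 mg/L
k = ln2 / t½ = 0.693147 / 22.7 = 0.03054 h⁻¹
Fraction remaining after one interval: r = e^(−kτ) = e^(−0.03054 × 46.8) = 0.2395
Before dose 6, 5 doses have been given (aged 1τ, 2τ, 3τ, 4τ, 5τ).
C_trough = C₀ × (r + r² + … + r^5) = C₀ × r(1−r^5)/(1−r)
        = 3.963 × 0.2395 × (1 − 0.0007880) / (1 − 0.2395) = 1.247 mg/L

1.25 mg/L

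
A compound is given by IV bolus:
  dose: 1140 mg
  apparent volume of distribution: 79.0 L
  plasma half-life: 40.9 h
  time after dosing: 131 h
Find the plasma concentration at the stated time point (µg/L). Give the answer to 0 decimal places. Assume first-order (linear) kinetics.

1567 µg/L

C₀ = Dose / Vd = 1140 / 79.0 = 14.43 mg/L
k = ln2 / t½ = 0.693147 / 40.9 = 0.01695 h⁻¹
C = C₀ · e^(−k·t) = 14.43 × e^(−0.01695 × 131)
  = 14.43 × 0.1086 = 1.567 mg/L
Convert: 1.567 mg/L × 1000 = 1567 µg/L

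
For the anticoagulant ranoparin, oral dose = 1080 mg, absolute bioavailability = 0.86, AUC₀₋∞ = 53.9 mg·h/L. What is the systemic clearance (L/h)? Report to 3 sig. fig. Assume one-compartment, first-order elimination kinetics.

17.2 L/h

CL = F·Dose / AUC = 0.86 × 1080 / 53.9 = 17.23 L/h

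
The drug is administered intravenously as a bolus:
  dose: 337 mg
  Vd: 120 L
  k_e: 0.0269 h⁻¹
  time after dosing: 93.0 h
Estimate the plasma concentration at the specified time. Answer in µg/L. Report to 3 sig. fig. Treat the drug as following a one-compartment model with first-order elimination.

230 µg/L

C₀ = Dose / Vd = 337.0 / 120 = 2.808 mg/L
C = C₀ · e^(−k·t) = 2.808 × e^(−0.02690 × 93.0)
  = 2.808 × 0.08195 = 0.2301 mg/L
Convert: 0.2301 mg/L × 1000 = 230.1 µg/L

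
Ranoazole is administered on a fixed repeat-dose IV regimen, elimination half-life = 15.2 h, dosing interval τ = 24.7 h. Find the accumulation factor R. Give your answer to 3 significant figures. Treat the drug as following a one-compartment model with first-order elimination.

1.48

k = ln2 / t½ = 0.693147 / 15.2 = 0.04560 h⁻¹
e^(−kτ) = e^(−0.04560 × 24.7) = 0.3242
Accumulation ratio R = 1 / (1 − e^(−kτ)) = 1 / (1 − 0.3242) = 1.480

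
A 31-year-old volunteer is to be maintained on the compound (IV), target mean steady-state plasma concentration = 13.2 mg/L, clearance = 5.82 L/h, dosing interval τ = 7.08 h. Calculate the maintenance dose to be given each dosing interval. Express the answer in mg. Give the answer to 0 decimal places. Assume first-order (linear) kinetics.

At steady state, Dose/τ = Css × CL.
Dose = Css × CL × τ = 13.2 × 5.820 × 7.08 = 543.9 mg

544 mg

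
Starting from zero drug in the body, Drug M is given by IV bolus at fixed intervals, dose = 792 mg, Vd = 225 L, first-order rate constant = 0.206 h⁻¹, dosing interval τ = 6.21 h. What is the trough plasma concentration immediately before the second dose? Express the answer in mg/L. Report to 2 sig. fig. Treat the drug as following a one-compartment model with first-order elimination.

0.98 mg/L

C₀ per dose = Dose / Vd = 792 / 225 = 3.520 mg/L
Fraction remaining after one interval: r = e^(−kτ) = e^(−0.2060 × 6.21) = 0.2782
Before dose 2, 1 dose has been given (aged 1τ).
C_trough = C₀ × r = 3.520 × 0.2782 = 0.9793 mg/L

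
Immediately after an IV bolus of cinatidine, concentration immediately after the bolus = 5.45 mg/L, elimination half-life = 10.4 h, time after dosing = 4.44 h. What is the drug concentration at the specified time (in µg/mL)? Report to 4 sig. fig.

4.054 µg/mL

k = ln2 / t½ = 0.693147 / 10.4 = 0.06665 h⁻¹
C = C₀ · e^(−k·t) = 5.450 × e^(−0.06665 × 4.44)
  = 5.450 × 0.7438 = 4.054 mg/L
(4.054 mg/L = 4.054 µg/mL)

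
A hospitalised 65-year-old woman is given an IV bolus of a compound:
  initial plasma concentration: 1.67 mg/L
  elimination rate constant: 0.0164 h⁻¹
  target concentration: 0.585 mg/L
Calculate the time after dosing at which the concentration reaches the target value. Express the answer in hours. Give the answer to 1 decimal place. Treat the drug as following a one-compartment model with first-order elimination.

64.0 h

t = ln(C₀ / C) / k = ln(1.670 / 0.585) / 0.01640
  = ln(2.855) / 0.01640 = 1.049 / 0.01640 = 63.96 h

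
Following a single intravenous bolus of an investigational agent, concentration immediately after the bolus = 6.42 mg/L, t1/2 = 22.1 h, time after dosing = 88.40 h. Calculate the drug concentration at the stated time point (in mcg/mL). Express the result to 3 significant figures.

0.401 mcg/mL

k = ln2 / t½ = 0.693147 / 22.1 = 0.03136 h⁻¹
t / t½ = 88.40 / 22.1 = 4 half-lives
C = C₀ × (1/2)^4 = 6.420 × 0.06250 = 0.4013 mg/L
(0.4013 mg/L = 0.4013 mcg/mL)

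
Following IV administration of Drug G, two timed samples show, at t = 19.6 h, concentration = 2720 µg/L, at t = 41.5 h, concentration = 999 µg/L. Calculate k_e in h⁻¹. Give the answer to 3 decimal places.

0.046 h⁻¹

k = ln(C₁/C₂) / (t₂ − t₁) = ln(2720/999) / (41.5 − 19.6)
  = 1.002 / 21.90 = 0.04575 h⁻¹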